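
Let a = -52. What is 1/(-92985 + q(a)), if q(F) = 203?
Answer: -1/92782 ≈ -1.0778e-5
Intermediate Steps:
1/(-92985 + q(a)) = 1/(-92985 + 203) = 1/(-92782) = -1/92782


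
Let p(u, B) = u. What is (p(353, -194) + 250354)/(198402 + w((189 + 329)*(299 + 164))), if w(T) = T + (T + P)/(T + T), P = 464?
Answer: 20042687546/35034670991 ≈ 0.57208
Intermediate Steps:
w(T) = T + (464 + T)/(2*T) (w(T) = T + (T + 464)/(T + T) = T + (464 + T)/((2*T)) = T + (464 + T)*(1/(2*T)) = T + (464 + T)/(2*T))
(p(353, -194) + 250354)/(198402 + w((189 + 329)*(299 + 164))) = (353 + 250354)/(198402 + (1/2 + (189 + 329)*(299 + 164) + 232/(((189 + 329)*(299 + 164))))) = 250707/(198402 + (1/2 + 518*463 + 232/((518*463)))) = 250707/(198402 + (1/2 + 239834 + 232/239834)) = 250707/(198402 + (1/2 + 239834 + 232*(1/239834))) = 250707/(198402 + (1/2 + 239834 + 116/119917)) = 250707/(198402 + 57520467705/239834) = 250707/(105104012973/239834) = 250707*(239834/105104012973) = 20042687546/35034670991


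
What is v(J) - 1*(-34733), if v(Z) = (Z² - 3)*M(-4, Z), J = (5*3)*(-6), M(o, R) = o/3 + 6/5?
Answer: 168267/5 ≈ 33653.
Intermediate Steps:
M(o, R) = 6/5 + o/3 (M(o, R) = o*(⅓) + 6*(⅕) = o/3 + 6/5 = 6/5 + o/3)
J = -90 (J = 15*(-6) = -90)
v(Z) = ⅖ - 2*Z²/15 (v(Z) = (Z² - 3)*(6/5 + (⅓)*(-4)) = (-3 + Z²)*(6/5 - 4/3) = (-3 + Z²)*(-2/15) = ⅖ - 2*Z²/15)
v(J) - 1*(-34733) = (⅖ - 2/15*(-90)²) - 1*(-34733) = (⅖ - 2/15*8100) + 34733 = (⅖ - 1080) + 34733 = -5398/5 + 34733 = 168267/5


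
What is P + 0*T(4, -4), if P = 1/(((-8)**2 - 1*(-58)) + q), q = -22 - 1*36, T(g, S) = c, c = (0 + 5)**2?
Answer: 1/64 ≈ 0.015625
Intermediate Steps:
c = 25 (c = 5**2 = 25)
T(g, S) = 25
q = -58 (q = -22 - 36 = -58)
P = 1/64 (P = 1/(((-8)**2 - 1*(-58)) - 58) = 1/((64 + 58) - 58) = 1/(122 - 58) = 1/64 ≈ 0.015625)
P + 0*T(4, -4) = 1/64 + 0*25 = 1/64 + 0 = 1/64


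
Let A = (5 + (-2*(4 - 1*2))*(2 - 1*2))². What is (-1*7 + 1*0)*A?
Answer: -175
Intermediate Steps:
A = 25 (A = (5 + (-2*(4 - 2))*(2 - 2))² = (5 - 2*2*0)² = (5 - 4*0)² = (5 + 0)² = 5² = 25)
(-1*7 + 1*0)*A = (-1*7 + 1*0)*25 = (-7 + 0)*25 = -7*25 = -175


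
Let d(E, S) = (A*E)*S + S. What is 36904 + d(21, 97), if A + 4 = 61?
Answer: 153110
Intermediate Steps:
A = 57 (A = -4 + 61 = 57)
d(E, S) = S + 57*E*S (d(E, S) = (57*E)*S + S = 57*E*S + S = S + 57*E*S)
36904 + d(21, 97) = 36904 + 97*(1 + 57*21) = 36904 + 97*(1 + 1197) = 36904 + 97*1198 = 36904 + 116206 = 153110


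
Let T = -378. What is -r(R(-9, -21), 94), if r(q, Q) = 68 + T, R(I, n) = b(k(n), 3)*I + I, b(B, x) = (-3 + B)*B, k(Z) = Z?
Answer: 310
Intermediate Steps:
b(B, x) = B*(-3 + B)
R(I, n) = I + I*n*(-3 + n) (R(I, n) = (n*(-3 + n))*I + I = I*n*(-3 + n) + I = I + I*n*(-3 + n))
r(q, Q) = -310 (r(q, Q) = 68 - 378 = -310)
-r(R(-9, -21), 94) = -1*(-310) = 310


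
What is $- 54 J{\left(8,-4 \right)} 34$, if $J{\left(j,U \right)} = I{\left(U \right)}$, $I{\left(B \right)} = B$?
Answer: $7344$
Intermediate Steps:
$J{\left(j,U \right)} = U$
$- 54 J{\left(8,-4 \right)} 34 = \left(-54\right) \left(-4\right) 34 = 216 \cdot 34 = 7344$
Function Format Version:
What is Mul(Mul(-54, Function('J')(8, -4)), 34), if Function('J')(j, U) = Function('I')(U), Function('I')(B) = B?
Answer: 7344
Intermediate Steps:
Function('J')(j, U) = U
Mul(Mul(-54, Function('J')(8, -4)), 34) = Mul(Mul(-54, -4), 34) = Mul(216, 34) = 7344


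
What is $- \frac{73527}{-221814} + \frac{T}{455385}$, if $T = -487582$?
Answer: $- \frac{8296602317}{11223418710} \approx -0.73922$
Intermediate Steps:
$- \frac{73527}{-221814} + \frac{T}{455385} = - \frac{73527}{-221814} - \frac{487582}{455385} = \left(-73527\right) \left(- \frac{1}{221814}\right) - \frac{487582}{455385} = \frac{24509}{73938} - \frac{487582}{455385} = - \frac{8296602317}{11223418710}$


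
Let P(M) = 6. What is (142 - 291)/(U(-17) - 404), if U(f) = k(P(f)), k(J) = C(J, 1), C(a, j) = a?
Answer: 149/398 ≈ 0.37437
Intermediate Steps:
k(J) = J
U(f) = 6
(142 - 291)/(U(-17) - 404) = (142 - 291)/(6 - 404) = -149/(-398) = -149*(-1/398) = 149/398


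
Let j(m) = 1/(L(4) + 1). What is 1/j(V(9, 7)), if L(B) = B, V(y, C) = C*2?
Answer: 5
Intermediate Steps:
V(y, C) = 2*C
j(m) = 1/5 (j(m) = 1/(4 + 1) = 1/5)
1/j(V(9, 7)) = 1/(1/5) = 5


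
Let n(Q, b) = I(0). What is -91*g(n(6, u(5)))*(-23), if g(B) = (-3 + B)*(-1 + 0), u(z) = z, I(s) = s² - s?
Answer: 6279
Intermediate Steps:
n(Q, b) = 0 (n(Q, b) = 0*(-1 + 0) = 0*(-1) = 0)
g(B) = 3 - B (g(B) = (-3 + B)*(-1) = 3 - B)
-91*g(n(6, u(5)))*(-23) = -91*(3 - 1*0)*(-23) = -91*(3 + 0)*(-23) = -91*3*(-23) = -273*(-23) = 6279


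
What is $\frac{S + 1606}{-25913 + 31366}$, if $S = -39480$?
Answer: $- \frac{37874}{5453} \approx -6.9455$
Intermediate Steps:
$\frac{S + 1606}{-25913 + 31366} = \frac{-39480 + 1606}{-25913 + 31366} = - \frac{37874}{5453}$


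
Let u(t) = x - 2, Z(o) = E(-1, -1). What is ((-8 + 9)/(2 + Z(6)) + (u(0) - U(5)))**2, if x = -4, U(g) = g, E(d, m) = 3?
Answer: 2916/25 ≈ 116.64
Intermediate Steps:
Z(o) = 3
u(t) = -6 (u(t) = -4 - 2 = -6)
((-8 + 9)/(2 + Z(6)) + (u(0) - U(5)))**2 = ((-8 + 9)/(2 + 3) + (-6 - 1*5))**2 = (1/5 + (-6 - 5))**2 = (1*(1/5) - 11)**2 = (1/5 - 11)**2 = (-54/5)**2 = 2916/25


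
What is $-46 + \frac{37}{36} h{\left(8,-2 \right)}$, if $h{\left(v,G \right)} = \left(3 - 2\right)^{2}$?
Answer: $- \frac{1619}{36} \approx -44.972$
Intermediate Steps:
$h{\left(v,G \right)} = 1$ ($h{\left(v,G \right)} = 1^{2} = 1$)
$-46 + \frac{37}{36} h{\left(8,-2 \right)} = -46 + \frac{37}{36} \cdot 1 = -46 + \frac{37}{36} = - \frac{1619}{36}$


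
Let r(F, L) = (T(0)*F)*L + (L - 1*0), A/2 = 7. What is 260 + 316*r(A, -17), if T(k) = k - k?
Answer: -5112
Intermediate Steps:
T(k) = 0
A = 14 (A = 2*7 = 14)
r(F, L) = L (r(F, L) = (0*F)*L + (L - 1*0) = 0*L + (L + 0) = 0 + L = L)
260 + 316*r(A, -17) = 260 + 316*(-17) = 260 - 5372 = -5112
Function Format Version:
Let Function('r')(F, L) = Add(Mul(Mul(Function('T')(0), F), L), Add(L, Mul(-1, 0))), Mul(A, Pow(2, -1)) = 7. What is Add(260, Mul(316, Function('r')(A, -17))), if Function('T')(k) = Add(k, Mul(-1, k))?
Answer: -5112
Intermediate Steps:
Function('T')(k) = 0
A = 14 (A = Mul(2, 7) = 14)
Function('r')(F, L) = L (Function('r')(F, L) = Add(Mul(Mul(0, F), L), Add(L, Mul(-1, 0))) = Add(Mul(0, L), Add(L, 0)) = Add(0, L) = L)
Add(260, Mul(316, Function('r')(A, -17))) = Add(260, Mul(316, -17)) = Add(260, -5372) = -5112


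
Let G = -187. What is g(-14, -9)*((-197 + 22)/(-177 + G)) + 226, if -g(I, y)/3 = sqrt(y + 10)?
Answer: 11677/52 ≈ 224.56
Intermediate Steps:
g(I, y) = -3*sqrt(10 + y) (g(I, y) = -3*sqrt(y + 10) = -3*sqrt(10 + y))
g(-14, -9)*((-197 + 22)/(-177 + G)) + 226 = (-3*sqrt(10 - 9))*((-197 + 22)/(-177 - 187)) + 226 = (-3*sqrt(1))*(-175/(-364)) + 226 = (-3*1)*(-175*(-1/364)) + 226 = -3*25/52 + 226 = -75/52 + 226 = 11677/52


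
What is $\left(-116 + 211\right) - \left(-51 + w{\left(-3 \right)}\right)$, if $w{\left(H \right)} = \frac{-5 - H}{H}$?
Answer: $\frac{436}{3} \approx 145.33$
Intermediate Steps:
$w{\left(H \right)} = \frac{-5 - H}{H}$
$\left(-116 + 211\right) - \left(-51 + w{\left(-3 \right)}\right) = \left(-116 + 211\right) + \left(51 - \frac{-5 - -3}{-3}\right) = 95 + \left(51 - - \frac{-5 + 3}{3}\right) = 95 + \left(51 - \left(- \frac{1}{3}\right) \left(-2\right)\right) = 95 + \left(51 - \frac{2}{3}\right) = 95 + \frac{151}{3} = \frac{436}{3}$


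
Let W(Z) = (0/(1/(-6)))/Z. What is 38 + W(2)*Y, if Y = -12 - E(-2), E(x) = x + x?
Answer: 38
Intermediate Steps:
E(x) = 2*x
Y = -8 (Y = -12 - 2*(-2) = -12 - 1*(-4) = -12 + 4 = -8)
W(Z) = 0 (W(Z) = (0/(-⅙))/Z = (0*(-6))/Z = 0/Z = 0)
38 + W(2)*Y = 38 + 0*(-8) = 38 + 0 = 38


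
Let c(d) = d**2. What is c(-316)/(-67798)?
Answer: -49928/33899 ≈ -1.4728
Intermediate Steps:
c(-316)/(-67798) = (-316)**2/(-67798) = 99856*(-1/67798) = -49928/33899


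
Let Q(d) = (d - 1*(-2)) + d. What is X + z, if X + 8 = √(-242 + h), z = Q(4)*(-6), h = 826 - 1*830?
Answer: -68 + I*√246 ≈ -68.0 + 15.684*I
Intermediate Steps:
h = -4 (h = 826 - 830 = -4)
Q(d) = 2 + 2*d (Q(d) = (d + 2) + d = (2 + d) + d = 2 + 2*d)
z = -60 (z = (2 + 2*4)*(-6) = (2 + 8)*(-6) = 10*(-6) = -60)
X = -8 + I*√246 (X = -8 + √(-242 - 4) = -8 + √(-246) = -8 + I*√246 ≈ -8.0 + 15.684*I)
X + z = (-8 + I*√246) - 60 = -68 + I*√246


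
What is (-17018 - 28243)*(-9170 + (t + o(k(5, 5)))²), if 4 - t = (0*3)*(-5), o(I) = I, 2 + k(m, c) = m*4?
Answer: 393137046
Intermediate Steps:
k(m, c) = -2 + 4*m (k(m, c) = -2 + m*4 = -2 + 4*m)
t = 4 (t = 4 - 0*3*(-5) = 4 - 0*(-5) = 4 - 1*0 = 4 + 0 = 4)
(-17018 - 28243)*(-9170 + (t + o(k(5, 5)))²) = (-17018 - 28243)*(-9170 + (4 + (-2 + 4*5))²) = -45261*(-9170 + (4 + (-2 + 20))²) = -45261*(-9170 + (4 + 18)²) = -45261*(-9170 + 22²) = -45261*(-9170 + 484) = -45261*(-8686) = 393137046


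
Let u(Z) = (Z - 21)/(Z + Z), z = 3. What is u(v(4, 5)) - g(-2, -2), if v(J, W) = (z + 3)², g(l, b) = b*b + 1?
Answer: -115/24 ≈ -4.7917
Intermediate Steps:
g(l, b) = 1 + b² (g(l, b) = b² + 1 = 1 + b²)
v(J, W) = 36 (v(J, W) = (3 + 3)² = 6² = 36)
u(Z) = (-21 + Z)/(2*Z) (u(Z) = (-21 + Z)/((2*Z)) = (-21 + Z)*(1/(2*Z)) = (-21 + Z)/(2*Z))
u(v(4, 5)) - g(-2, -2) = (½)*(-21 + 36)/36 - (1 + (-2)²) = (½)*(1/36)*15 - (1 + 4) = 5/24 - 1*5 = 5/24 - 5 = -115/24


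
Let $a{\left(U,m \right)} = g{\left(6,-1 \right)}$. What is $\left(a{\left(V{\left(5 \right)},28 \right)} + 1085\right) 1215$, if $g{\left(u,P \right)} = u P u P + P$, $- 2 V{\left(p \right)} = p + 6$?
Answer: $1360800$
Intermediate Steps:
$V{\left(p \right)} = -3 - \frac{p}{2}$ ($V{\left(p \right)} = - \frac{p + 6}{2} = - \frac{6 + p}{2} = -3 - \frac{p}{2}$)
$g{\left(u,P \right)} = P + P^{2} u^{2}$ ($g{\left(u,P \right)} = P u u P + P = P u^{2} P + P = P^{2} u^{2} + P = P + P^{2} u^{2}$)
$a{\left(U,m \right)} = 35$ ($a{\left(U,m \right)} = - (1 - 6^{2}) = - (1 - 36) = \left(-1\right) \left(-35\right) = 35$)
$\left(a{\left(V{\left(5 \right)},28 \right)} + 1085\right) 1215 = \left(35 + 1085\right) 1215 = 1120 \cdot 1215 = 1360800$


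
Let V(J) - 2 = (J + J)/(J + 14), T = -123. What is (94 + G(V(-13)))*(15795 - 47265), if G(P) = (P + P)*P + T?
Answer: -35340810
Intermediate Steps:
V(J) = 2 + 2*J/(14 + J) (V(J) = 2 + (J + J)/(J + 14) = 2 + (2*J)/(14 + J) = 2 + 2*J/(14 + J))
G(P) = -123 + 2*P**2 (G(P) = (P + P)*P - 123 = (2*P)*P - 123 = 2*P**2 - 123 = -123 + 2*P**2)
(94 + G(V(-13)))*(15795 - 47265) = (94 + (-123 + 2*(4*(7 - 13)/(14 - 13))**2))*(15795 - 47265) = (94 + (-123 + 2*(4*(-6)/1)**2))*(-31470) = (94 + (-123 + 2*(4*1*(-6))**2))*(-31470) = (94 + (-123 + 2*(-24)**2))*(-31470) = (94 + (-123 + 2*576))*(-31470) = (94 + (-123 + 1152))*(-31470) = (94 + 1029)*(-31470) = 1123*(-31470) = -35340810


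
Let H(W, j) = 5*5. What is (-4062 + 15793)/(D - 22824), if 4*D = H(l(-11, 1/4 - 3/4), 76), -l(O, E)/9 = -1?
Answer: -46924/91271 ≈ -0.51412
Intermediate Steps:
l(O, E) = 9 (l(O, E) = -9*(-1) = 9)
H(W, j) = 25
D = 25/4 (D = (1/4)*25 = 25/4 ≈ 6.2500)
(-4062 + 15793)/(D - 22824) = (-4062 + 15793)/(25/4 - 22824) = 11731/(-91271/4) = 11731*(-4/91271) = -46924/91271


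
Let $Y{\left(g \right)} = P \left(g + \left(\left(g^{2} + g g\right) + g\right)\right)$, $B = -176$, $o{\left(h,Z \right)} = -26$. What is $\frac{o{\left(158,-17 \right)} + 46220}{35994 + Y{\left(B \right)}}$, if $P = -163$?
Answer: $- \frac{23097}{5002403} \approx -0.0046172$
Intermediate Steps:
$Y{\left(g \right)} = - 326 g - 326 g^{2}$ ($Y{\left(g \right)} = - 163 \left(g + \left(\left(g^{2} + g g\right) + g\right)\right) = - 163 \left(g + \left(\left(g^{2} + g^{2}\right) + g\right)\right) = - 163 \left(g + \left(2 g^{2} + g\right)\right) = - 163 \left(g + \left(g + 2 g^{2}\right)\right) = - 163 \left(2 g + 2 g^{2}\right) = - 326 g - 326 g^{2}$)
$\frac{o{\left(158,-17 \right)} + 46220}{35994 + Y{\left(B \right)}} = \frac{-26 + 46220}{35994 - - 57376 \left(1 - 176\right)} = \frac{46194}{35994 - \left(-57376\right) \left(-175\right)} = \frac{46194}{35994 - 10040800} = \frac{46194}{-10004806} = 46194 \left(- \frac{1}{10004806}\right) = - \frac{23097}{5002403}$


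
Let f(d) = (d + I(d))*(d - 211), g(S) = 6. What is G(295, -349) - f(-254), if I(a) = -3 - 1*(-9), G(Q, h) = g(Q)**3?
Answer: -115104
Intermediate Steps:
G(Q, h) = 216 (G(Q, h) = 6**3 = 216)
I(a) = 6 (I(a) = -3 + 9 = 6)
f(d) = (-211 + d)*(6 + d) (f(d) = (d + 6)*(d - 211) = (6 + d)*(-211 + d) = (-211 + d)*(6 + d))
G(295, -349) - f(-254) = 216 - (-1266 + (-254)**2 - 205*(-254)) = 216 - (-1266 + 64516 + 52070) = 216 - 1*115320 = 216 - 115320 = -115104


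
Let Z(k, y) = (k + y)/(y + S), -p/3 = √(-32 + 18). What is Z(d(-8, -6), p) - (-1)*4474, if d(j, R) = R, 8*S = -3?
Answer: 10*(-449*I + 3580*√14)/(-I + 8*√14) ≈ 4475.0 - 0.50056*I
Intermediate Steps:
S = -3/8 (S = (⅛)*(-3) = -3/8 ≈ -0.37500)
p = -3*I*√14 (p = -3*√(-32 + 18) = -3*I*√14 ≈ -11.225*I)
Z(k, y) = (k + y)/(-3/8 + y) (Z(k, y) = (k + y)/(y - 3/8) = (k + y)/(-3/8 + y))
Z(d(-8, -6), p) - (-1)*4474 = 8*(-6 - 3*I*√14)/(-3 + 8*(-3*I*√14)) - (-1)*4474 = 8*(-6 - 3*I*√14)/(-3 - 24*I*√14) - 1*(-4474) = 8*(-6 - 3*I*√14)/(-3 - 24*I*√14) + 4474 = 4474 + 8*(-6 - 3*I*√14)/(-3 - 24*I*√14)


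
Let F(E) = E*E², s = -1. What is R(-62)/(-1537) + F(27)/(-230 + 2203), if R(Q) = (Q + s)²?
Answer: 22421934/3032501 ≈ 7.3939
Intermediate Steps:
F(E) = E³
R(Q) = (-1 + Q)² (R(Q) = (Q - 1)² = (-1 + Q)²)
R(-62)/(-1537) + F(27)/(-230 + 2203) = (-1 - 62)²/(-1537) + 27³/(-230 + 2203) = (-63)²*(-1/1537) + 19683/1973 = 3969*(-1/1537) + 19683*(1/1973) = -3969/1537 + 19683/1973 = 22421934/3032501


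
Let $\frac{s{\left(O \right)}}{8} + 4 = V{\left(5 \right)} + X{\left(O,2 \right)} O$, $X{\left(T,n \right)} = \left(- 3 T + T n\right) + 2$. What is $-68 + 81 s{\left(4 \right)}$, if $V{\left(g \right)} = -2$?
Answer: $-9140$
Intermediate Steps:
$X{\left(T,n \right)} = 2 - 3 T + T n$
$s{\left(O \right)} = -48 + 8 O \left(2 - O\right)$ ($s{\left(O \right)} = -32 + 8 \left(-2 + \left(2 - 3 O + O 2\right) O\right) = -32 + 8 \left(-2 + \left(2 - 3 O + 2 O\right) O\right) = -32 + 8 \left(-2 + \left(2 - O\right) O\right) = -32 + 8 \left(-2 + O \left(2 - O\right)\right) = -32 + \left(-16 + 8 O \left(2 - O\right)\right) = -48 + 8 O \left(2 - O\right)$)
$-68 + 81 s{\left(4 \right)} = -68 + 81 \left(-48 + 8 \cdot 4 \left(2 - 4\right)\right) = -68 + 81 \left(-48 + 8 \cdot 4 \left(-2\right)\right) = -68 + 81 \left(-48 - 64\right) = -68 + 81 \left(-112\right) = -68 - 9072 = -9140$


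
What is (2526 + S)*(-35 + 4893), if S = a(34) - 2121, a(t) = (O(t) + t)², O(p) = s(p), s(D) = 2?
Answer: 8263458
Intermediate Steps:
O(p) = 2
a(t) = (2 + t)²
S = -825 (S = (2 + 34)² - 2121 = 36² - 2121 = 1296 - 2121 = -825)
(2526 + S)*(-35 + 4893) = (2526 - 825)*(-35 + 4893) = 1701*4858 = 8263458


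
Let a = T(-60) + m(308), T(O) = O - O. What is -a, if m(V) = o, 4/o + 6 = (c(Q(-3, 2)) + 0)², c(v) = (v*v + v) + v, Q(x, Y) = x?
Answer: -4/3 ≈ -1.3333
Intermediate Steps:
T(O) = 0
c(v) = v² + 2*v (c(v) = (v² + v) + v = (v + v²) + v = v² + 2*v)
o = 4/3 (o = 4/(-6 + (-3*(2 - 3) + 0)²) = 4/(-6 + (-3*(-1) + 0)²) = 4/(-6 + (3 + 0)²) = 4/(-6 + 3²) = 4/(-6 + 9) = 4/3 ≈ 1.3333)
m(V) = 4/3
a = 4/3 (a = 0 + 4/3 = 4/3 ≈ 1.3333)
-a = -1*4/3 = -4/3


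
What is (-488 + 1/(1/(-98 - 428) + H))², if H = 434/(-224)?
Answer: 15894382874176/66601921 ≈ 2.3865e+5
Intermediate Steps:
H = -31/16 (H = 434*(-1/224) = -31/16 ≈ -1.9375)
(-488 + 1/(1/(-98 - 428) + H))² = (-488 + 1/(1/(-98 - 428) - 31/16))² = (-488 + 1/(1/(-526) - 31/16))² = (-488 + 1/(-1/526 - 31/16))² = (-488 + 1/(-8161/4208))² = (-488 - 4208/8161)² = (-3986776/8161)² = 15894382874176/66601921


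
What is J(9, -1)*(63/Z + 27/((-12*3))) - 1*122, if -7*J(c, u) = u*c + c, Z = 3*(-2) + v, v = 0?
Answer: -122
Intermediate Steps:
Z = -6 (Z = 3*(-2) + 0 = -6 + 0 = -6)
J(c, u) = -c/7 - c*u/7 (J(c, u) = -(u*c + c)/7 = -(c*u + c)/7 = -(c + c*u)/7 = -c/7 - c*u/7)
J(9, -1)*(63/Z + 27/((-12*3))) - 1*122 = (-1/7*9*(1 - 1))*(63/(-6) + 27/((-12*3))) - 1*122 = (-1/7*9*0)*(63*(-1/6) + 27/(-36)) - 122 = 0*(-21/2 + 27*(-1/36)) - 122 = 0*(-21/2 - 3/4) - 122 = 0*(-45/4) - 122 = 0 - 122 = -122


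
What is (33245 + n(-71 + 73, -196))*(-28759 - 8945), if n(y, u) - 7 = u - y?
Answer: -1246268016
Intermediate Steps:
n(y, u) = 7 + u - y (n(y, u) = 7 + (u - y) = 7 + u - y)
(33245 + n(-71 + 73, -196))*(-28759 - 8945) = (33245 + (7 - 196 - (-71 + 73)))*(-28759 - 8945) = (33245 + (7 - 196 - 1*2))*(-37704) = (33245 + (7 - 196 - 2))*(-37704) = (33245 - 191)*(-37704) = 33054*(-37704) = -1246268016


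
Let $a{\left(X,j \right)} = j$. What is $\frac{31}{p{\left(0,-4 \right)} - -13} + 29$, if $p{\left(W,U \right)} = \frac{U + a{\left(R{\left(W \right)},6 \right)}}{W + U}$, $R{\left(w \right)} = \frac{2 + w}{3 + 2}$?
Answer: $\frac{787}{25} \approx 31.48$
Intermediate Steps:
$R{\left(w \right)} = \frac{2}{5} + \frac{w}{5}$ ($R{\left(w \right)} = \frac{2 + w}{5} = \left(2 + w\right) \frac{1}{5} = \frac{2}{5} + \frac{w}{5}$)
$p{\left(W,U \right)} = \frac{6 + U}{U + W}$ ($p{\left(W,U \right)} = \frac{U + 6}{W + U} = \frac{6 + U}{U + W}$)
$\frac{31}{p{\left(0,-4 \right)} - -13} + 29 = \frac{31}{\frac{6 - 4}{-4 + 0} - -13} + 29 = \frac{31}{\frac{1}{-4} \cdot 2 + 13} + 29 = \frac{31}{\left(- \frac{1}{4}\right) 2 + 13} + 29 = \frac{31}{- \frac{1}{2} + 13} + 29 = \frac{31}{\frac{25}{2}} + 29 = 31 \cdot \frac{2}{25} + 29 = \frac{62}{25} + 29 = \frac{787}{25}$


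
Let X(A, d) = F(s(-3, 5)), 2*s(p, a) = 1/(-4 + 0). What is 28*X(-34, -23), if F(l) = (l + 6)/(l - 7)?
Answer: -1316/57 ≈ -23.088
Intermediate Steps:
s(p, a) = -⅛ (s(p, a) = 1/(2*(-4 + 0)) = (½)/(-4) = (½)*(-¼) = -⅛)
F(l) = (6 + l)/(-7 + l)
X(A, d) = -47/57 (X(A, d) = (6 - ⅛)/(-7 - ⅛) = (47/8)/(-57/8) = -8/57*47/8 = -47/57)
28*X(-34, -23) = 28*(-47/57) = -1316/57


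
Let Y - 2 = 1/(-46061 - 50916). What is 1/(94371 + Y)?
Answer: 96977/9152010420 ≈ 1.0596e-5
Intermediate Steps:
Y = 193953/96977 (Y = 2 + 1/(-46061 - 50916) = 2 + 1/(-96977) = 2 - 1/96977 = 193953/96977 ≈ 2.0000)
1/(94371 + Y) = 1/(94371 + 193953/96977) = 1/(9152010420/96977) = 96977/9152010420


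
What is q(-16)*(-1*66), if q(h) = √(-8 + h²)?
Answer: -132*√62 ≈ -1039.4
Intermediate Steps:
q(-16)*(-1*66) = √(-8 + (-16)²)*(-1*66) = √(-8 + 256)*(-66) = √248*(-66) = (2*√62)*(-66) = -132*√62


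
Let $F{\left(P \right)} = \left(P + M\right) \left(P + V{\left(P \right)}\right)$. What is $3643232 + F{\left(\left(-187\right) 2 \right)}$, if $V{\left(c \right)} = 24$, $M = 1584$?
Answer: $3219732$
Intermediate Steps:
$F{\left(P \right)} = \left(24 + P\right) \left(1584 + P\right)$ ($F{\left(P \right)} = \left(P + 1584\right) \left(P + 24\right) = \left(1584 + P\right) \left(24 + P\right) = \left(24 + P\right) \left(1584 + P\right)$)
$3643232 + F{\left(\left(-187\right) 2 \right)} = 3643232 + \left(38016 + \left(\left(-187\right) 2\right)^{2} + 1608 \left(\left(-187\right) 2\right)\right) = 3643232 + \left(38016 + \left(-374\right)^{2} + 1608 \left(-374\right)\right) = 3643232 + \left(38016 + 139876 - 601392\right) = 3643232 - 423500 = 3219732$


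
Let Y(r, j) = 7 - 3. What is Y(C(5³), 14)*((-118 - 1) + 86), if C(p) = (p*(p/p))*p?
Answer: -132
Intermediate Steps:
C(p) = p² (C(p) = (p*1)*p = p*p = p²)
Y(r, j) = 4
Y(C(5³), 14)*((-118 - 1) + 86) = 4*((-118 - 1) + 86) = 4*(-119 + 86) = 4*(-33) = -132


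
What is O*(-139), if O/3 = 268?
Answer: -111756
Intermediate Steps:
O = 804 (O = 3*268 = 804)
O*(-139) = 804*(-139) = -111756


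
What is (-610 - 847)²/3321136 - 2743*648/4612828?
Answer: 972284406967/3829957283152 ≈ 0.25386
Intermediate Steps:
(-610 - 847)²/3321136 - 2743*648/4612828 = (-1457)²*(1/3321136) - 1777464*1/4612828 = 2122849*(1/3321136) - 444366/1153207 = 2122849/3321136 - 444366/1153207 = 972284406967/3829957283152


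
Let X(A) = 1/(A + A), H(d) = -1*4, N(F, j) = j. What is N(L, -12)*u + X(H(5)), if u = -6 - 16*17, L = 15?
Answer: 26687/8 ≈ 3335.9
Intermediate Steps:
H(d) = -4
u = -278 (u = -6 - 272 = -278)
X(A) = 1/(2*A)
N(L, -12)*u + X(H(5)) = -12*(-278) + (1/2)/(-4) = 3336 + (1/2)*(-1/4) = 3336 - 1/8 = 26687/8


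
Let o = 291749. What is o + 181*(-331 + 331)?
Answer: 291749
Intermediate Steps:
o + 181*(-331 + 331) = 291749 + 181*(-331 + 331) = 291749 + 181*0 = 291749 + 0 = 291749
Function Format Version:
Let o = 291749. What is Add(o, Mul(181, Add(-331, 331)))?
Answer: 291749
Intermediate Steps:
Add(o, Mul(181, Add(-331, 331))) = Add(291749, Mul(181, Add(-331, 331))) = Add(291749, Mul(181, 0)) = Add(291749, 0) = 291749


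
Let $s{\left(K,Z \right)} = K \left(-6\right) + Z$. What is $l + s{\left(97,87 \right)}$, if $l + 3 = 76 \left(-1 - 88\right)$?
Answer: $-7262$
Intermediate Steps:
$s{\left(K,Z \right)} = Z - 6 K$ ($s{\left(K,Z \right)} = - 6 K + Z = Z - 6 K$)
$l = -6767$ ($l = -3 + 76 \left(-1 - 88\right) = -3 + 76 \left(-89\right) = -3 - 6764 = -6767$)
$l + s{\left(97,87 \right)} = -6767 + \left(87 - 582\right) = -6767 - 495 = -7262$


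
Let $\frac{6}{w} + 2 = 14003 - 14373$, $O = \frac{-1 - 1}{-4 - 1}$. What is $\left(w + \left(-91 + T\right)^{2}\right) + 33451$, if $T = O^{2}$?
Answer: $\frac{1615986967}{38750} \approx 41703.0$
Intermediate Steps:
$O = \frac{2}{5}$ ($O = - \frac{2}{-5} = \left(-2\right) \left(- \frac{1}{5}\right) = \frac{2}{5} \approx 0.4$)
$T = \frac{4}{25}$ ($T = \left(\frac{2}{5}\right)^{2} = \frac{4}{25} \approx 0.16$)
$w = - \frac{1}{62}$ ($w = \frac{6}{-2 + \left(14003 - 14373\right)} = \frac{6}{-2 - 370} = \frac{6}{-372} = 6 \left(- \frac{1}{372}\right) = - \frac{1}{62} \approx -0.016129$)
$\left(w + \left(-91 + T\right)^{2}\right) + 33451 = \left(- \frac{1}{62} + \left(-91 + \frac{4}{25}\right)^{2}\right) + 33451 = \left(- \frac{1}{62} + \left(- \frac{2271}{25}\right)^{2}\right) + 33451 = \left(- \frac{1}{62} + \frac{5157441}{625}\right) + 33451 = \frac{319760717}{38750} + 33451 = \frac{1615986967}{38750}$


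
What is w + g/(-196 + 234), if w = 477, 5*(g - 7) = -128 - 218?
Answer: 90319/190 ≈ 475.36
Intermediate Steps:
g = -311/5 (g = 7 + (-128 - 218)/5 = 7 + (1/5)*(-346) = 7 - 346/5 = -311/5 ≈ -62.200)
w + g/(-196 + 234) = 477 - 311/5/(-196 + 234) = 477 - 311/5/38 = 477 + (1/38)*(-311/5) = 477 - 311/190 = 90319/190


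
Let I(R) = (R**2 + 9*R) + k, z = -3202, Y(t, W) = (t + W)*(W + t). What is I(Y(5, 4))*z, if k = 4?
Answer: -23355388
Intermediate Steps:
Y(t, W) = (W + t)**2 (Y(t, W) = (W + t)*(W + t) = (W + t)**2)
I(R) = 4 + R**2 + 9*R (I(R) = (R**2 + 9*R) + 4 = 4 + R**2 + 9*R)
I(Y(5, 4))*z = (4 + ((4 + 5)**2)**2 + 9*(4 + 5)**2)*(-3202) = (4 + (9**2)**2 + 9*9**2)*(-3202) = (4 + 81**2 + 9*81)*(-3202) = (4 + 6561 + 729)*(-3202) = 7294*(-3202) = -23355388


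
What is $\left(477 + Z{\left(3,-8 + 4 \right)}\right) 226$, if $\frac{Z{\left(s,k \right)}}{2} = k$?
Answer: $105994$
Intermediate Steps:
$Z{\left(s,k \right)} = 2 k$
$\left(477 + Z{\left(3,-8 + 4 \right)}\right) 226 = \left(477 + 2 \left(-8 + 4\right)\right) 226 = \left(477 + 2 \left(-4\right)\right) 226 = \left(477 - 8\right) 226 = 469 \cdot 226 = 105994$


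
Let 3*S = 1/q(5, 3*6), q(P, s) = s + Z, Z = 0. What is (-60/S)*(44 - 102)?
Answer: 187920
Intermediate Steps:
q(P, s) = s (q(P, s) = s + 0 = s)
S = 1/54 (S = 1/(3*((3*6))) = (⅓)/18 = (⅓)*(1/18) = 1/54 ≈ 0.018519)
(-60/S)*(44 - 102) = (-60/1/54)*(44 - 102) = -60*54*(-58) = -3240*(-58) = 187920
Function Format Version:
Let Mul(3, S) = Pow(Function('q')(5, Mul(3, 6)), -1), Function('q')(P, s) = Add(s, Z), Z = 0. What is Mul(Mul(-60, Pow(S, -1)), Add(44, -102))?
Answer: 187920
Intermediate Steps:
Function('q')(P, s) = s (Function('q')(P, s) = Add(s, 0) = s)
S = Rational(1, 54) (S = Mul(Rational(1, 3), Pow(Mul(3, 6), -1)) = Mul(Rational(1, 3), Pow(18, -1)) = Mul(Rational(1, 3), Rational(1, 18)) = Rational(1, 54) ≈ 0.018519)
Mul(Mul(-60, Pow(S, -1)), Add(44, -102)) = Mul(Mul(-60, Pow(Rational(1, 54), -1)), Add(44, -102)) = Mul(Mul(-60, 54), -58) = Mul(-3240, -58) = 187920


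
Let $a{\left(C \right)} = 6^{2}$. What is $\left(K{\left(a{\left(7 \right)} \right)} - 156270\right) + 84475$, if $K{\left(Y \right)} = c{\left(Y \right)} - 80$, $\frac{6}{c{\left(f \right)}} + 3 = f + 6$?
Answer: $- \frac{934373}{13} \approx -71875.0$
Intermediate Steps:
$a{\left(C \right)} = 36$
$c{\left(f \right)} = \frac{6}{3 + f}$ ($c{\left(f \right)} = \frac{6}{-3 + \left(f + 6\right)} = \frac{6}{-3 + \left(6 + f\right)} = \frac{6}{3 + f}$)
$K{\left(Y \right)} = -80 + \frac{6}{3 + Y}$ ($K{\left(Y \right)} = \frac{6}{3 + Y} - 80 = -80 + \frac{6}{3 + Y}$)
$\left(K{\left(a{\left(7 \right)} \right)} - 156270\right) + 84475 = \left(\frac{2 \left(-117 - 1440\right)}{3 + 36} - 156270\right) + 84475 = \left(\frac{2 \left(-117 - 1440\right)}{39} - 156270\right) + 84475 = \left(2 \cdot \frac{1}{39} \left(-1557\right) - 156270\right) + 84475 = \left(- \frac{1038}{13} - 156270\right) + 84475 = - \frac{2032548}{13} + 84475 = - \frac{934373}{13}$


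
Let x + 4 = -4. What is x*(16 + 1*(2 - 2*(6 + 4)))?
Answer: 16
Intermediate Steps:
x = -8 (x = -4 - 4 = -8)
x*(16 + 1*(2 - 2*(6 + 4))) = -8*(16 + 1*(2 - 2*(6 + 4))) = -8*(16 + 1*(2 - 2*10)) = -8*(16 + 1*(2 - 20)) = -8*(16 + 1*(-18)) = -8*(16 - 18) = -8*(-2) = 16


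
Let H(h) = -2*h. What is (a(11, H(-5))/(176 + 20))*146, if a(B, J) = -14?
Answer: -73/7 ≈ -10.429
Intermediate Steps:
(a(11, H(-5))/(176 + 20))*146 = -14/(176 + 20)*146 = -14/196*146 = -14*1/196*146 = -1/14*146 = -73/7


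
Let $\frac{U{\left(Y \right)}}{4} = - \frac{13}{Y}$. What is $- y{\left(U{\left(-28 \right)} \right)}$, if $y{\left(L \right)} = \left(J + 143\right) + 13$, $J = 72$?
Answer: $-228$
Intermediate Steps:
$U{\left(Y \right)} = - \frac{52}{Y}$ ($U{\left(Y \right)} = 4 \left(- \frac{13}{Y}\right) = - \frac{52}{Y}$)
$y{\left(L \right)} = 228$ ($y{\left(L \right)} = \left(72 + 143\right) + 13 = 215 + 13 = 228$)
$- y{\left(U{\left(-28 \right)} \right)} = \left(-1\right) 228 = -228$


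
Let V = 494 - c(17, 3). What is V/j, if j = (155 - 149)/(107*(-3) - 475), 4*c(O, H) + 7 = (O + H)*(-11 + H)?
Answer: -426457/6 ≈ -71076.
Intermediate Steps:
c(O, H) = -7/4 + (-11 + H)*(H + O)/4 (c(O, H) = -7/4 + ((O + H)*(-11 + H))/4 = -7/4 + ((H + O)*(-11 + H))/4 = -7/4 + ((-11 + H)*(H + O))/4 = -7/4 + (-11 + H)*(H + O)/4)
j = -3/398 (j = 6/(-321 - 475) = 6/(-796) = 6*(-1/796) = -3/398 ≈ -0.0075377)
V = 2143/4 (V = 494 - (-7/4 - 11/4*3 - 11/4*17 + (1/4)*3**2 + (1/4)*3*17) = 494 - (-7/4 - 33/4 - 187/4 + (1/4)*9 + 51/4) = 494 - (-7/4 - 33/4 - 187/4 + 9/4 + 51/4) = 494 - 1*(-167/4) = 494 + 167/4 = 2143/4 ≈ 535.75)
V/j = 2143/(4*(-3/398)) = (2143/4)*(-398/3) = -426457/6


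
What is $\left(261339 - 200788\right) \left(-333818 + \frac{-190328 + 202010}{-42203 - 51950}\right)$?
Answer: $- \frac{1903116587947636}{94153} \approx -2.0213 \cdot 10^{10}$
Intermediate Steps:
$\left(261339 - 200788\right) \left(-333818 + \frac{-190328 + 202010}{-42203 - 51950}\right) = 60551 \left(-333818 + \frac{11682}{-94153}\right) = 60551 \left(-333818 + 11682 \left(- \frac{1}{94153}\right)\right) = 60551 \left(-333818 - \frac{11682}{94153}\right) = 60551 \left(- \frac{31429977836}{94153}\right) = - \frac{1903116587947636}{94153}$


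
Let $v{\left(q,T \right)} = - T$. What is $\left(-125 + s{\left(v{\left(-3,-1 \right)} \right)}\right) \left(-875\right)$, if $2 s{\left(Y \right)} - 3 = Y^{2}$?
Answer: $107625$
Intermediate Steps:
$s{\left(Y \right)} = \frac{3}{2} + \frac{Y^{2}}{2}$
$\left(-125 + s{\left(v{\left(-3,-1 \right)} \right)}\right) \left(-875\right) = \left(-125 + \left(\frac{3}{2} + \frac{\left(\left(-1\right) \left(-1\right)\right)^{2}}{2}\right)\right) \left(-875\right) = \left(-125 + \left(\frac{3}{2} + \frac{1^{2}}{2}\right)\right) \left(-875\right) = \left(-125 + \left(\frac{3}{2} + \frac{1}{2} \cdot 1\right)\right) \left(-875\right) = \left(-125 + \left(\frac{3}{2} + \frac{1}{2}\right)\right) \left(-875\right) = \left(-125 + 2\right) \left(-875\right) = \left(-123\right) \left(-875\right) = 107625$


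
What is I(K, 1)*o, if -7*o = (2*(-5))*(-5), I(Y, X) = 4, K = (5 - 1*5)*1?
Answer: -200/7 ≈ -28.571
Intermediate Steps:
K = 0 (K = (5 - 5)*1 = 0*1 = 0)
o = -50/7 (o = -2*(-5)*(-5)/7 = -(-10)*(-5)/7 = -⅐*50 = -50/7 ≈ -7.1429)
I(K, 1)*o = 4*(-50/7) = -200/7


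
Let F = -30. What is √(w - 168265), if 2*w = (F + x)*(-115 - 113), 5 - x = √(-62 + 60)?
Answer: √(-165415 + 114*I*√2) ≈ 0.198 + 406.71*I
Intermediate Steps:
x = 5 - I*√2 (x = 5 - √(-62 + 60) = 5 - √(-2) = 5 - I*√2 ≈ 5.0 - 1.4142*I)
w = 2850 + 114*I*√2 (w = ((-30 + (5 - I*√2))*(-115 - 113))/2 = ((-25 - I*√2)*(-228))/2 = (5700 + 228*I*√2)/2 = 2850 + 114*I*√2 ≈ 2850.0 + 161.22*I)
√(w - 168265) = √((2850 + 114*I*√2) - 168265) = √(-165415 + 114*I*√2)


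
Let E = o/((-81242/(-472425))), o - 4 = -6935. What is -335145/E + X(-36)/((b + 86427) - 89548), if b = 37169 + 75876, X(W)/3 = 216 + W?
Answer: 49912705953961/5998878192445 ≈ 8.3203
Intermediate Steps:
o = -6931 (o = 4 - 6935 = -6931)
X(W) = 648 + 3*W (X(W) = 3*(216 + W) = 648 + 3*W)
E = -3274377675/81242 (E = -6931/((-81242/(-472425))) = -6931/((-81242*(-1/472425))) = -6931/81242/472425 = -6931*472425/81242 = -3274377675/81242 ≈ -40304.)
b = 113045
-335145/E + X(-36)/((b + 86427) - 89548) = -335145/(-3274377675/81242) + (648 + 3*(-36))/((113045 + 86427) - 89548) = -335145*(-81242/3274377675) + (648 - 108)/(199472 - 89548) = 1815190006/218291845 + 540/109924 = 1815190006/218291845 + 540*(1/109924) = 1815190006/218291845 + 135/27481 = 49912705953961/5998878192445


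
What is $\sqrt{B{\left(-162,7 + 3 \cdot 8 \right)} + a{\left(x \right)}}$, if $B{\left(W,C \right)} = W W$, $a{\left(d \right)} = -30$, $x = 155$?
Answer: $\sqrt{26214} \approx 161.91$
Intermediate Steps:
$B{\left(W,C \right)} = W^{2}$
$\sqrt{B{\left(-162,7 + 3 \cdot 8 \right)} + a{\left(x \right)}} = \sqrt{\left(-162\right)^{2} - 30} = \sqrt{26244 - 30} = \sqrt{26214}$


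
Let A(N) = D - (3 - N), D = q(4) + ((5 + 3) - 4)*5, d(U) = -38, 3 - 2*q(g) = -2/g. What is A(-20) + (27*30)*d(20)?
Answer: -123125/4 ≈ -30781.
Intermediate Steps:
q(g) = 3/2 + 1/g (q(g) = 3/2 - (-1)/g = 3/2 + 1/g)
D = 87/4 (D = (3/2 + 1/4) + ((5 + 3) - 4)*5 = (3/2 + 1/4) + (8 - 4)*5 = 7/4 + 4*5 = 7/4 + 20 = 87/4 ≈ 21.750)
A(N) = 75/4 + N (A(N) = 87/4 - (3 - N) = 87/4 + (-3 + N) = 75/4 + N)
A(-20) + (27*30)*d(20) = (75/4 - 20) + (27*30)*(-38) = -5/4 + 810*(-38) = -5/4 - 30780 = -123125/4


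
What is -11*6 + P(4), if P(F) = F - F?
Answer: -66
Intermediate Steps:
P(F) = 0
-11*6 + P(4) = -11*6 + 0 = -66 + 0 = -66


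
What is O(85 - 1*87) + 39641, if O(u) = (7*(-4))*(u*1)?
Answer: 39697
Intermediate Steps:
O(u) = -28*u
O(85 - 1*87) + 39641 = -28*(85 - 1*87) + 39641 = -28*(85 - 87) + 39641 = -28*(-2) + 39641 = 56 + 39641 = 39697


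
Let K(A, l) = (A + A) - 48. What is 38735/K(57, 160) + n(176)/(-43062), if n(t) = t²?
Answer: 92553453/157894 ≈ 586.17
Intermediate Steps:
K(A, l) = -48 + 2*A (K(A, l) = 2*A - 48 = -48 + 2*A)
38735/K(57, 160) + n(176)/(-43062) = 38735/(-48 + 2*57) + 176²/(-43062) = 38735/(-48 + 114) + 30976*(-1/43062) = 38735/66 - 15488/21531 = 92553453/157894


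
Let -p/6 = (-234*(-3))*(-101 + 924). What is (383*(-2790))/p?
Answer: 59365/192582 ≈ 0.30826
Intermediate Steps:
p = -3466476 (p = -6*(-234*(-3))*(-101 + 924) = -4212*823 = -6*577746 = -3466476)
(383*(-2790))/p = (383*(-2790))/(-3466476) = -1068570*(-1/3466476) = 59365/192582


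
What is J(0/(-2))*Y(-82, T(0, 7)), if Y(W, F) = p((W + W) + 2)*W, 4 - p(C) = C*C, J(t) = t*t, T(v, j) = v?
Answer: 0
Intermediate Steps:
J(t) = t²
p(C) = 4 - C² (p(C) = 4 - C*C = 4 - C²)
Y(W, F) = W*(4 - (2 + 2*W)²) (Y(W, F) = (4 - ((W + W) + 2)²)*W = (4 - (2*W + 2)²)*W = (4 - (2 + 2*W)²)*W = W*(4 - (2 + 2*W)²))
J(0/(-2))*Y(-82, T(0, 7)) = (0/(-2))²*(4*(-82)²*(-2 - 1*(-82))) = (0*(-½))²*(4*6724*(-2 + 82)) = 0²*(4*6724*80) = 0*2151680 = 0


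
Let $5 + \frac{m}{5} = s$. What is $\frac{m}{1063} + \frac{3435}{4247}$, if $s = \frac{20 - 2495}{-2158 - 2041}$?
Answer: $\frac{14938977395}{18956641639} \approx 0.78806$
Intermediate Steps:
$s = \frac{2475}{4199}$ ($s = - \frac{2475}{-4199} = \left(-2475\right) \left(- \frac{1}{4199}\right) = \frac{2475}{4199} \approx 0.58943$)
$m = - \frac{92600}{4199}$ ($m = -25 + 5 \cdot \frac{2475}{4199} = -25 + \frac{12375}{4199} = - \frac{92600}{4199} \approx -22.053$)
$\frac{m}{1063} + \frac{3435}{4247} = - \frac{92600}{4199 \cdot 1063} + \frac{3435}{4247} = \left(- \frac{92600}{4199}\right) \frac{1}{1063} + 3435 \cdot \frac{1}{4247} = - \frac{92600}{4463537} + \frac{3435}{4247} = \frac{14938977395}{18956641639}$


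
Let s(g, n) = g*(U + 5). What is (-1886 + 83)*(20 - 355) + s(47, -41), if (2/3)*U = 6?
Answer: 604663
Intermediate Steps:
U = 9 (U = (3/2)*6 = 9)
s(g, n) = 14*g (s(g, n) = g*(9 + 5) = g*14 = 14*g)
(-1886 + 83)*(20 - 355) + s(47, -41) = (-1886 + 83)*(20 - 355) + 14*47 = -1803*(-335) + 658 = 604005 + 658 = 604663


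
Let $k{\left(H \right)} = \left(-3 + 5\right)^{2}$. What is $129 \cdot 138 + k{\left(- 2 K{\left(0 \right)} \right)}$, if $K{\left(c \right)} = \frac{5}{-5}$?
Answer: $17806$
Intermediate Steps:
$K{\left(c \right)} = -1$ ($K{\left(c \right)} = 5 \left(- \frac{1}{5}\right) = -1$)
$k{\left(H \right)} = 4$ ($k{\left(H \right)} = 2^{2} = 4$)
$129 \cdot 138 + k{\left(- 2 K{\left(0 \right)} \right)} = 129 \cdot 138 + 4 = 17802 + 4 = 17806$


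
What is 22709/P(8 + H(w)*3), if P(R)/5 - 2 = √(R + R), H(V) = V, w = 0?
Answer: 22709/30 ≈ 756.97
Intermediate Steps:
P(R) = 10 + 5*√2*√R (P(R) = 10 + 5*√(R + R) = 10 + 5*√(2*R) = 10 + 5*(√2*√R) = 10 + 5*√2*√R)
22709/P(8 + H(w)*3) = 22709/(10 + 5*√2*√(8 + 0*3)) = 22709/(10 + 5*√2*√(8 + 0)) = 22709/(10 + 5*√2*√8) = 22709/(10 + 5*√2*(2*√2)) = 22709/(10 + 20) = 22709/30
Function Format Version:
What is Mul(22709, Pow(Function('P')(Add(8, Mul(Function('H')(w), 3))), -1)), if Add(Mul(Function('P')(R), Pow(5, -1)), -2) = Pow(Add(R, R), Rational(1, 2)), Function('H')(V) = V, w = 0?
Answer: Rational(22709, 30) ≈ 756.97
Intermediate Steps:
Function('P')(R) = Add(10, Mul(5, Pow(2, Rational(1, 2)), Pow(R, Rational(1, 2)))) (Function('P')(R) = Add(10, Mul(5, Pow(Add(R, R), Rational(1, 2)))) = Add(10, Mul(5, Pow(Mul(2, R), Rational(1, 2)))) = Add(10, Mul(5, Mul(Pow(2, Rational(1, 2)), Pow(R, Rational(1, 2))))) = Add(10, Mul(5, Pow(2, Rational(1, 2)), Pow(R, Rational(1, 2)))))
Mul(22709, Pow(Function('P')(Add(8, Mul(Function('H')(w), 3))), -1)) = Mul(22709, Pow(Add(10, Mul(5, Pow(2, Rational(1, 2)), Pow(Add(8, Mul(0, 3)), Rational(1, 2)))), -1)) = Mul(22709, Pow(Add(10, Mul(5, Pow(2, Rational(1, 2)), Pow(Add(8, 0), Rational(1, 2)))), -1)) = Mul(22709, Pow(Add(10, Mul(5, Pow(2, Rational(1, 2)), Pow(8, Rational(1, 2)))), -1)) = Mul(22709, Pow(Add(10, Mul(5, Pow(2, Rational(1, 2)), Mul(2, Pow(2, Rational(1, 2))))), -1)) = Mul(22709, Pow(Add(10, 20), -1)) = Mul(22709, Pow(30, -1)) = Mul(22709, Rational(1, 30)) = Rational(22709, 30)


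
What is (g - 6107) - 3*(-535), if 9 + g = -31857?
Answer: -36368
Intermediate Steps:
g = -31866 (g = -9 - 31857 = -31866)
(g - 6107) - 3*(-535) = (-31866 - 6107) - 3*(-535) = -37973 + 1605 = -36368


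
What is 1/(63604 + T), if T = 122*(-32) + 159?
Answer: 1/59859 ≈ 1.6706e-5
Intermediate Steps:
T = -3745 (T = -3904 + 159 = -3745)
1/(63604 + T) = 1/(63604 - 3745) = 1/59859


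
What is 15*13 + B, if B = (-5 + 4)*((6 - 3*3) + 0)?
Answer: 198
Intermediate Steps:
B = 3 (B = -((6 - 9) + 0) = -(-3 + 0) = -1*(-3) = 3)
15*13 + B = 15*13 + 3 = 195 + 3 = 198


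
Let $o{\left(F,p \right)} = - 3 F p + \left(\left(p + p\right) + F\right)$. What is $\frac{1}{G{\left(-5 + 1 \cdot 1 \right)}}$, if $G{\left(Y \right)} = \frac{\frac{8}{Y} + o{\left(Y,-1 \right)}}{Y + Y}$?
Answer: $\frac{2}{5} \approx 0.4$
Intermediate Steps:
$o{\left(F,p \right)} = F + 2 p - 3 F p$ ($o{\left(F,p \right)} = - 3 F p + \left(2 p + F\right) = - 3 F p + \left(F + 2 p\right) = F + 2 p - 3 F p$)
$G{\left(Y \right)} = \frac{-2 + 4 Y + \frac{8}{Y}}{2 Y}$ ($G{\left(Y \right)} = \frac{\frac{8}{Y} + \left(Y + 2 \left(-1\right) - 3 Y \left(-1\right)\right)}{Y + Y} = \frac{\frac{8}{Y} + \left(Y - 2 + 3 Y\right)}{2 Y} = \left(\frac{8}{Y} + \left(-2 + 4 Y\right)\right) \frac{1}{2 Y} = \left(-2 + 4 Y + \frac{8}{Y}\right) \frac{1}{2 Y} = \frac{-2 + 4 Y + \frac{8}{Y}}{2 Y}$)
$\frac{1}{G{\left(-5 + 1 \cdot 1 \right)}} = \frac{1}{2 - \frac{1}{-5 + 1 \cdot 1} + \frac{4}{\left(-5 + 1 \cdot 1\right)^{2}}} = \frac{1}{2 - \frac{1}{-5 + 1} + \frac{4}{\left(-5 + 1\right)^{2}}} = \frac{1}{2 - \frac{1}{-4} + \frac{4}{16}} = \frac{1}{2 - - \frac{1}{4} + 4 \cdot \frac{1}{16}} = \frac{1}{2 + \frac{1}{4} + \frac{1}{4}} = \frac{1}{\frac{5}{2}} = \frac{2}{5}$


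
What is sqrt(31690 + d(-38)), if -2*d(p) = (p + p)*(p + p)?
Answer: sqrt(28802) ≈ 169.71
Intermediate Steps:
d(p) = -2*p**2 (d(p) = -(p + p)*(p + p)/2 = -2*p*2*p/2 = -2*p**2)
sqrt(31690 + d(-38)) = sqrt(31690 - 2*(-38)**2) = sqrt(31690 - 2*1444) = sqrt(31690 - 2888) = sqrt(28802)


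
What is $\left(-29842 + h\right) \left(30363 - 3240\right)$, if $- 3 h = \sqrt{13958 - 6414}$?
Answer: $-809404566 - 18082 \sqrt{1886} \approx -8.1019 \cdot 10^{8}$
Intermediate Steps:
$h = - \frac{2 \sqrt{1886}}{3}$ ($h = - \frac{\sqrt{13958 - 6414}}{3} = - \frac{\sqrt{7544}}{3} = - \frac{2 \sqrt{1886}}{3} \approx -28.952$)
$\left(-29842 + h\right) \left(30363 - 3240\right) = \left(-29842 - \frac{2 \sqrt{1886}}{3}\right) \left(30363 - 3240\right) = \left(-29842 - \frac{2 \sqrt{1886}}{3}\right) 27123 = -809404566 - 18082 \sqrt{1886}$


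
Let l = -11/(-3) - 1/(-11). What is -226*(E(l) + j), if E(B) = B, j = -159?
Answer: 1157798/33 ≈ 35085.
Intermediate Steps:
l = 124/33 (l = -11*(-1/3) - 1*(-1/11) = 11/3 + 1/11 = 124/33 ≈ 3.7576)
-226*(E(l) + j) = -226*(124/33 - 159) = -226*(-5123/33) = 1157798/33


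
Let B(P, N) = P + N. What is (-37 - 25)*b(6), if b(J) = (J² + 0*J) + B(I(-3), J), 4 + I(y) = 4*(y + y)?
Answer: -868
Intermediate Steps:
I(y) = -4 + 8*y (I(y) = -4 + 4*(y + y) = -4 + 4*(2*y) = -4 + 8*y)
B(P, N) = N + P
b(J) = -28 + J + J² (b(J) = (J² + 0*J) + (J + (-4 + 8*(-3))) = (J² + 0) + (J + (-4 - 24)) = J² + (J - 28) = J² + (-28 + J) = -28 + J + J²)
(-37 - 25)*b(6) = (-37 - 25)*(-28 + 6 + 6²) = -62*(-28 + 6 + 36) = -62*14 = -868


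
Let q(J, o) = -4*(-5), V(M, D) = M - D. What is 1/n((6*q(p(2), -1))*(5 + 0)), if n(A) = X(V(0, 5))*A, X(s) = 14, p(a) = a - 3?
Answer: 1/8400 ≈ 0.00011905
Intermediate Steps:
p(a) = -3 + a
q(J, o) = 20
n(A) = 14*A
1/n((6*q(p(2), -1))*(5 + 0)) = 1/(14*((6*20)*(5 + 0))) = 1/(14*(120*5)) = 1/(14*600) = 1/8400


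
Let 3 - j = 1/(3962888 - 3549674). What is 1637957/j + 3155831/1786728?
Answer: 1209309242124769615/2214901284648 ≈ 5.4599e+5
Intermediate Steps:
j = 1239641/413214 (j = 3 - 1/(3962888 - 3549674) = 3 - 1/413214 = 1239641/413214 ≈ 3.0000)
1637957/j + 3155831/1786728 = 1637957/(1239641/413214) + 3155831/1786728 = 1637957*(413214/1239641) + 3155831*(1/1786728) = 676826763798/1239641 + 3155831/1786728 = 1209309242124769615/2214901284648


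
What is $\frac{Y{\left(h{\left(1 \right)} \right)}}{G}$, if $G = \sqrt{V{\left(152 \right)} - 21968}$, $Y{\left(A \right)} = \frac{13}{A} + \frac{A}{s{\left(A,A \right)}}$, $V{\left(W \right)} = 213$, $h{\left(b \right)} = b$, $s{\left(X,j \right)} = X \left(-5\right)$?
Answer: $- \frac{64 i \sqrt{21755}}{108775} \approx - 0.086782 i$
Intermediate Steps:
$s{\left(X,j \right)} = - 5 X$
$Y{\left(A \right)} = - \frac{1}{5} + \frac{13}{A}$ ($Y{\left(A \right)} = \frac{13}{A} + \frac{A}{\left(-5\right) A} = \frac{13}{A} + A \left(- \frac{1}{5 A}\right) = \frac{13}{A} - \frac{1}{5} = - \frac{1}{5} + \frac{13}{A}$)
$G = i \sqrt{21755}$ ($G = \sqrt{213 - 21968} = \sqrt{-21755} = i \sqrt{21755} \approx 147.5 i$)
$\frac{Y{\left(h{\left(1 \right)} \right)}}{G} = \frac{\frac{1}{5} \cdot 1^{-1} \left(65 - 1\right)}{i \sqrt{21755}} = \frac{1}{5} \cdot 1 \left(65 - 1\right) \left(- \frac{i \sqrt{21755}}{21755}\right) = \frac{1}{5} \cdot 1 \cdot 64 \left(- \frac{i \sqrt{21755}}{21755}\right) = \frac{64 \left(- \frac{i \sqrt{21755}}{21755}\right)}{5} = - \frac{64 i \sqrt{21755}}{108775}$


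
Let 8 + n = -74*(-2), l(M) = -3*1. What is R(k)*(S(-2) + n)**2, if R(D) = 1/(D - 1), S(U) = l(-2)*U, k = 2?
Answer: 21316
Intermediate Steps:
l(M) = -3
S(U) = -3*U
n = 140 (n = -8 - 74*(-2) = -8 + 148 = 140)
R(D) = 1/(-1 + D)
R(k)*(S(-2) + n)**2 = (-3*(-2) + 140)**2/(-1 + 2) = (6 + 140)**2/1 = 1*146**2 = 1*21316 = 21316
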